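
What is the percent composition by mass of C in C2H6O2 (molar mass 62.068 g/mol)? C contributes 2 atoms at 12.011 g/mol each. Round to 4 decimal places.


pct = 100 * (n_elem * M_elem) / M_total
mass_contribution = 2 * 12.011 = 24.022 g/mol
pct = 100 * 24.022 / 62.068
pct = 38.70271315 %, rounded to 4 dp:

38.7027 %


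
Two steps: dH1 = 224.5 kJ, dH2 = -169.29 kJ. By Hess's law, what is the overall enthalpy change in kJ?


Hess's law: enthalpy is a state function, so add the step enthalpies.
dH_total = dH1 + dH2 = 224.5 + (-169.29)
dH_total = 55.21 kJ:

55.21 kJ


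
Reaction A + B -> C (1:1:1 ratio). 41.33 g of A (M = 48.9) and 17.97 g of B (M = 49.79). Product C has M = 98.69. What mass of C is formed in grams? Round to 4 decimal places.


Find moles of each reactant; the smaller value is the limiting reagent in a 1:1:1 reaction, so moles_C equals moles of the limiter.
n_A = mass_A / M_A = 41.33 / 48.9 = 0.845194 mol
n_B = mass_B / M_B = 17.97 / 49.79 = 0.360916 mol
Limiting reagent: B (smaller), n_limiting = 0.360916 mol
mass_C = n_limiting * M_C = 0.360916 * 98.69
mass_C = 35.61880004 g, rounded to 4 dp:

35.6188 g


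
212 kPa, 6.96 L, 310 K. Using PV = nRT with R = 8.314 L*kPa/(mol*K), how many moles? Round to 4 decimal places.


PV = nRT, solve for n = PV / (RT).
PV = 212 * 6.96 = 1475.52
RT = 8.314 * 310 = 2577.34
n = 1475.52 / 2577.34
n = 0.57249723 mol, rounded to 4 dp:

0.5725 mol


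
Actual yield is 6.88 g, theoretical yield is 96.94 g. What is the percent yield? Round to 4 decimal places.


% yield = 100 * actual / theoretical
% yield = 100 * 6.88 / 96.94
% yield = 7.09717351 %, rounded to 4 dp:

7.0972 %


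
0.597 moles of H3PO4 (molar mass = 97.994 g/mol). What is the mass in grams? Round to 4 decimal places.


mass = n * M
mass = 0.597 * 97.994
mass = 58.502418 g, rounded to 4 dp:

58.5024 g


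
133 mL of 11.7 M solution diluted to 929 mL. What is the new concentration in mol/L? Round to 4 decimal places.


Dilution: M1*V1 = M2*V2, solve for M2.
M2 = M1*V1 / V2
M2 = 11.7 * 133 / 929
M2 = 1556.1 / 929
M2 = 1.67502691 mol/L, rounded to 4 dp:

1.6750 mol/L


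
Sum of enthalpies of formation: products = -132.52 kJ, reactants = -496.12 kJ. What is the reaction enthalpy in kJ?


dH_rxn = sum(dH_f products) - sum(dH_f reactants)
dH_rxn = -132.52 - (-496.12)
dH_rxn = 363.6 kJ:

363.60 kJ


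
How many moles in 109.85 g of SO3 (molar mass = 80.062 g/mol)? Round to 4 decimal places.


n = mass / M
n = 109.85 / 80.062
n = 1.37206165 mol, rounded to 4 dp:

1.3721 mol


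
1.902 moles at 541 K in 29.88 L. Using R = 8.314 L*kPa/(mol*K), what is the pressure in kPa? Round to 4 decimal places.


PV = nRT, solve for P = nRT / V.
nRT = 1.902 * 8.314 * 541 = 8554.9563
P = 8554.9563 / 29.88
P = 286.31045181 kPa, rounded to 4 dp:

286.3105 kPa


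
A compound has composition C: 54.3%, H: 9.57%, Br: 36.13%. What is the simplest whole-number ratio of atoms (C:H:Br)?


Assume 100 g of compound, divide each mass% by atomic mass to get moles, then normalize by the smallest to get a raw atom ratio.
Moles per 100 g: C: 54.3/12.011 = 4.5209, H: 9.57/1.008 = 9.494, Br: 36.13/79.904 = 0.4522
Raw ratio (divide by min = 0.4522): C: 9.998, H: 20.997, Br: 1.0
Multiply by 1 to clear fractions: C: 9.998 ~= 10, H: 20.997 ~= 21, Br: 1.0 ~= 1
Reduce by GCD to get the simplest whole-number ratio:

10:21:1


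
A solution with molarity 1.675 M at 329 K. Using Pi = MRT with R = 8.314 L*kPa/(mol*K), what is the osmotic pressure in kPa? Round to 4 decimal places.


Osmotic pressure (van't Hoff): Pi = M*R*T.
RT = 8.314 * 329 = 2735.306
Pi = 1.675 * 2735.306
Pi = 4581.63755 kPa, rounded to 4 dp:

4581.6376 kPa


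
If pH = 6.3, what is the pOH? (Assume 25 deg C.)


At 25 deg C, pH + pOH = 14.
pOH = 14 - pH = 14 - 6.3
pOH = 7.7:

7.70


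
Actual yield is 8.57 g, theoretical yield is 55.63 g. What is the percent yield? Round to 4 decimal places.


% yield = 100 * actual / theoretical
% yield = 100 * 8.57 / 55.63
% yield = 15.40535682 %, rounded to 4 dp:

15.4054 %


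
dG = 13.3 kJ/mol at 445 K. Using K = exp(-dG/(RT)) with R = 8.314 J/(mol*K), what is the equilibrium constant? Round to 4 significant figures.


dG is in kJ/mol; multiply by 1000 to match R in J/(mol*K).
RT = 8.314 * 445 = 3699.73 J/mol
exponent = -dG*1000 / (RT) = -(13.3*1000) / 3699.73 = -3.59485692
K = exp(-3.59485692)
K = 0.027464613, rounded to 4 significant figures:

0.02746


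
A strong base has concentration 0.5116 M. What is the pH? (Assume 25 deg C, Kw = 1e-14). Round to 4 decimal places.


A strong base dissociates completely, so [OH-] equals the given concentration.
pOH = -log10([OH-]) = -log10(0.5116) = 0.291069
pH = 14 - pOH = 14 - 0.291069
pH = 13.708931, rounded to 4 dp:

13.7089


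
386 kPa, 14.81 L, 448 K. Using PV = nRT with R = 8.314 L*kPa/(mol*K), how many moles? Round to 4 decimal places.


PV = nRT, solve for n = PV / (RT).
PV = 386 * 14.81 = 5716.66
RT = 8.314 * 448 = 3724.672
n = 5716.66 / 3724.672
n = 1.53480897 mol, rounded to 4 dp:

1.5348 mol


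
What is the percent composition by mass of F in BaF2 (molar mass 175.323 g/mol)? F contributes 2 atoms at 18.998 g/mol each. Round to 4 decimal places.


pct = 100 * (n_elem * M_elem) / M_total
mass_contribution = 2 * 18.998 = 37.996 g/mol
pct = 100 * 37.996 / 175.323
pct = 21.67199968 %, rounded to 4 dp:

21.6720 %


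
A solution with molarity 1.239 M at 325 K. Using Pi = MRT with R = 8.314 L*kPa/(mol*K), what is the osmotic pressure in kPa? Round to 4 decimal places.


Osmotic pressure (van't Hoff): Pi = M*R*T.
RT = 8.314 * 325 = 2702.05
Pi = 1.239 * 2702.05
Pi = 3347.83995 kPa, rounded to 4 dp:

3347.8400 kPa


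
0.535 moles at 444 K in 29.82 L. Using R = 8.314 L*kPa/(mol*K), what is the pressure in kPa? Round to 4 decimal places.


PV = nRT, solve for P = nRT / V.
nRT = 0.535 * 8.314 * 444 = 1974.9076
P = 1974.9076 / 29.82
P = 66.22761905 kPa, rounded to 4 dp:

66.2276 kPa


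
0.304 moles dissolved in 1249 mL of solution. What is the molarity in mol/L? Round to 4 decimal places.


Convert volume to liters: V_L = V_mL / 1000.
V_L = 1249 / 1000 = 1.249 L
M = n / V_L = 0.304 / 1.249
M = 0.24339472 mol/L, rounded to 4 dp:

0.2434 mol/L


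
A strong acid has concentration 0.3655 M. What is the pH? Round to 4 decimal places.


A strong acid dissociates completely, so [H+] equals the given concentration.
pH = -log10([H+]) = -log10(0.3655)
pH = 0.43711262, rounded to 4 dp:

0.4371


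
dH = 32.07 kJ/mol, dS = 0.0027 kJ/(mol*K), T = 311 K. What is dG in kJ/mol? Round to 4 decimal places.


Gibbs: dG = dH - T*dS (consistent units, dS already in kJ/(mol*K)).
T*dS = 311 * 0.0027 = 0.8397
dG = 32.07 - (0.8397)
dG = 31.2303 kJ/mol, rounded to 4 dp:

31.2303 kJ/mol


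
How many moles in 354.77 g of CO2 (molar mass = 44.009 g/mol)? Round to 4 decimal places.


n = mass / M
n = 354.77 / 44.009
n = 8.06130564 mol, rounded to 4 dp:

8.0613 mol


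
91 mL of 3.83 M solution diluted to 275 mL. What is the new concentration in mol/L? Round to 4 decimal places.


Dilution: M1*V1 = M2*V2, solve for M2.
M2 = M1*V1 / V2
M2 = 3.83 * 91 / 275
M2 = 348.53 / 275
M2 = 1.26738182 mol/L, rounded to 4 dp:

1.2674 mol/L


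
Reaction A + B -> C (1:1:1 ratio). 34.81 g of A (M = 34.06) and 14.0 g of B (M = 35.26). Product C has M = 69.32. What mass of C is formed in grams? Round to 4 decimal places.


Find moles of each reactant; the smaller value is the limiting reagent in a 1:1:1 reaction, so moles_C equals moles of the limiter.
n_A = mass_A / M_A = 34.81 / 34.06 = 1.02202 mol
n_B = mass_B / M_B = 14.0 / 35.26 = 0.39705 mol
Limiting reagent: B (smaller), n_limiting = 0.39705 mol
mass_C = n_limiting * M_C = 0.39705 * 69.32
mass_C = 27.523506 g, rounded to 4 dp:

27.5235 g


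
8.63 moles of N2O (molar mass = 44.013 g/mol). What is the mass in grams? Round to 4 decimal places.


mass = n * M
mass = 8.63 * 44.013
mass = 379.83219 g, rounded to 4 dp:

379.8322 g


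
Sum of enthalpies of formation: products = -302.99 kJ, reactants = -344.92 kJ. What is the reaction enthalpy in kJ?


dH_rxn = sum(dH_f products) - sum(dH_f reactants)
dH_rxn = -302.99 - (-344.92)
dH_rxn = 41.93 kJ:

41.93 kJ


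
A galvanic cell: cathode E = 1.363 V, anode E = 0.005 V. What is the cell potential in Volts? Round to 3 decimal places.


Standard cell potential: E_cell = E_cathode - E_anode.
E_cell = 1.363 - (0.005)
E_cell = 1.358 V, rounded to 3 dp:

1.358 V


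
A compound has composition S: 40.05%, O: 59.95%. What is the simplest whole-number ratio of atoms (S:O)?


Assume 100 g of compound, divide each mass% by atomic mass to get moles, then normalize by the smallest to get a raw atom ratio.
Moles per 100 g: S: 40.05/32.065 = 1.249, O: 59.95/15.999 = 3.7471
Raw ratio (divide by min = 1.249): S: 1.0, O: 3.0
Multiply by 1 to clear fractions: S: 1.0 ~= 1, O: 3.0 ~= 3
Reduce by GCD to get the simplest whole-number ratio:

1:3


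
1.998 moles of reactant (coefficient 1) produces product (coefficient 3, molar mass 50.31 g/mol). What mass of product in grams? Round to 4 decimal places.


Use the coefficient ratio to convert reactant moles to product moles, then multiply by the product's molar mass.
moles_P = moles_R * (coeff_P / coeff_R) = 1.998 * (3/1) = 5.994
mass_P = moles_P * M_P = 5.994 * 50.31
mass_P = 301.55814 g, rounded to 4 dp:

301.5581 g


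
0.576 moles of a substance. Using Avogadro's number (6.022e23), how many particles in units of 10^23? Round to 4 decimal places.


N = n * NA, then divide by 1e23 for the requested units.
N / 1e23 = n * 6.022
N / 1e23 = 0.576 * 6.022
N / 1e23 = 3.468672, rounded to 4 dp:

3.4687


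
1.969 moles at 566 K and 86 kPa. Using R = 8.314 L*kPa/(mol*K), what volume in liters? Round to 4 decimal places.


PV = nRT, solve for V = nRT / P.
nRT = 1.969 * 8.314 * 566 = 9265.5706
V = 9265.5706 / 86
V = 107.73919302 L, rounded to 4 dp:

107.7392 L


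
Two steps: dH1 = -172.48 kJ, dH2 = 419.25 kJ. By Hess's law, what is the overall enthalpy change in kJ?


Hess's law: enthalpy is a state function, so add the step enthalpies.
dH_total = dH1 + dH2 = -172.48 + (419.25)
dH_total = 246.77 kJ:

246.77 kJ


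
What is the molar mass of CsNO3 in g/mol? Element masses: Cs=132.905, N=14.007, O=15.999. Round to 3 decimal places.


M = sum(count * atomic_mass) over atoms.
M = 1*132.905 + 1*14.007 + 3*15.999
M = 132.905 + 14.007 + 47.997
M = 194.909 g/mol, rounded to 3 dp:

194.909 g/mol


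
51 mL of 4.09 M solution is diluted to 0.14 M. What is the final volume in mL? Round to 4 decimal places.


Dilution: M1*V1 = M2*V2, solve for V2.
V2 = M1*V1 / M2
V2 = 4.09 * 51 / 0.14
V2 = 208.59 / 0.14
V2 = 1489.92857143 mL, rounded to 4 dp:

1489.9286 mL


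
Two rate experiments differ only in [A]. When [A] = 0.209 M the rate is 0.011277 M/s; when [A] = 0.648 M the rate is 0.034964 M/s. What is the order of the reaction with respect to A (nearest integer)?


Rate is proportional to [A]^n, so rate2/rate1 = ([A]2/[A]1)^n. Take logs to solve for n.
rate2/rate1 = 0.034964 / 0.011277 = 3.1005
[A]2/[A]1 = 0.648 / 0.209 = 3.1005
n = ln(3.1005) / ln(3.1005) = 1.0
Nearest integer order:

1


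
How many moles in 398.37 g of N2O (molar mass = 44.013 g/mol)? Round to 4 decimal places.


n = mass / M
n = 398.37 / 44.013
n = 9.05118942 mol, rounded to 4 dp:

9.0512 mol


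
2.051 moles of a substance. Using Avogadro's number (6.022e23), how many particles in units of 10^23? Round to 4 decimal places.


N = n * NA, then divide by 1e23 for the requested units.
N / 1e23 = n * 6.022
N / 1e23 = 2.051 * 6.022
N / 1e23 = 12.351122, rounded to 4 dp:

12.3511


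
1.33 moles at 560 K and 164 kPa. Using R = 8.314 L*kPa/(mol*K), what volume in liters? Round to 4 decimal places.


PV = nRT, solve for V = nRT / P.
nRT = 1.33 * 8.314 * 560 = 6192.2672
V = 6192.2672 / 164
V = 37.75772683 L, rounded to 4 dp:

37.7577 L


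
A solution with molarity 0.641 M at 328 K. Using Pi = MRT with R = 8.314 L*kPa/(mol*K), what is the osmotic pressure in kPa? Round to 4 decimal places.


Osmotic pressure (van't Hoff): Pi = M*R*T.
RT = 8.314 * 328 = 2726.992
Pi = 0.641 * 2726.992
Pi = 1748.001872 kPa, rounded to 4 dp:

1748.0019 kPa


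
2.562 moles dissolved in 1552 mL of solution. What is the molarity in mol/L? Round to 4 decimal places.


Convert volume to liters: V_L = V_mL / 1000.
V_L = 1552 / 1000 = 1.552 L
M = n / V_L = 2.562 / 1.552
M = 1.6507732 mol/L, rounded to 4 dp:

1.6508 mol/L


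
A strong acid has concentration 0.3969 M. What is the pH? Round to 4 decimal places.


A strong acid dissociates completely, so [H+] equals the given concentration.
pH = -log10([H+]) = -log10(0.3969)
pH = 0.4013189, rounded to 4 dp:

0.4013


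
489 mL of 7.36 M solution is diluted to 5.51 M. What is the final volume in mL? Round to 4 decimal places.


Dilution: M1*V1 = M2*V2, solve for V2.
V2 = M1*V1 / M2
V2 = 7.36 * 489 / 5.51
V2 = 3599.04 / 5.51
V2 = 653.18330309 mL, rounded to 4 dp:

653.1833 mL


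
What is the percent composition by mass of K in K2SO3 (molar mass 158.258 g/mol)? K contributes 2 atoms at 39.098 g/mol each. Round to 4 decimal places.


pct = 100 * (n_elem * M_elem) / M_total
mass_contribution = 2 * 39.098 = 78.196 g/mol
pct = 100 * 78.196 / 158.258
pct = 49.41045634 %, rounded to 4 dp:

49.4105 %


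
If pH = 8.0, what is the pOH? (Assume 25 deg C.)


At 25 deg C, pH + pOH = 14.
pOH = 14 - pH = 14 - 8.0
pOH = 6.0:

6.00


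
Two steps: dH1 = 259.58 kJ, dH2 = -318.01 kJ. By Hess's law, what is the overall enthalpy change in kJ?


Hess's law: enthalpy is a state function, so add the step enthalpies.
dH_total = dH1 + dH2 = 259.58 + (-318.01)
dH_total = -58.43 kJ:

-58.43 kJ


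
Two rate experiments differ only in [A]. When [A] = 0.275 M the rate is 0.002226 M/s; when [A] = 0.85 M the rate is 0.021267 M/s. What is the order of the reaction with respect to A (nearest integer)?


Rate is proportional to [A]^n, so rate2/rate1 = ([A]2/[A]1)^n. Take logs to solve for n.
rate2/rate1 = 0.021267 / 0.002226 = 9.5539
[A]2/[A]1 = 0.85 / 0.275 = 3.0909
n = ln(9.5539) / ln(3.0909) = 2.0
Nearest integer order:

2


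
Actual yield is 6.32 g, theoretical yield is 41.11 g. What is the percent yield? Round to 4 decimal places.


% yield = 100 * actual / theoretical
% yield = 100 * 6.32 / 41.11
% yield = 15.37338847 %, rounded to 4 dp:

15.3734 %


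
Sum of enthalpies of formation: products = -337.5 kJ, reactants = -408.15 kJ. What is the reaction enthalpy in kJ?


dH_rxn = sum(dH_f products) - sum(dH_f reactants)
dH_rxn = -337.5 - (-408.15)
dH_rxn = 70.65 kJ:

70.65 kJ


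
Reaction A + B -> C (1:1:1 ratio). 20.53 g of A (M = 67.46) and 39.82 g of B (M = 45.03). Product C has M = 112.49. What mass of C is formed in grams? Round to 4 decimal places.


Find moles of each reactant; the smaller value is the limiting reagent in a 1:1:1 reaction, so moles_C equals moles of the limiter.
n_A = mass_A / M_A = 20.53 / 67.46 = 0.304328 mol
n_B = mass_B / M_B = 39.82 / 45.03 = 0.884299 mol
Limiting reagent: A (smaller), n_limiting = 0.304328 mol
mass_C = n_limiting * M_C = 0.304328 * 112.49
mass_C = 34.23385672 g, rounded to 4 dp:

34.2339 g


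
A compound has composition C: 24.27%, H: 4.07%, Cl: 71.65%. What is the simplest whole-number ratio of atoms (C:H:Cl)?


Assume 100 g of compound, divide each mass% by atomic mass to get moles, then normalize by the smallest to get a raw atom ratio.
Moles per 100 g: C: 24.27/12.011 = 2.0206, H: 4.07/1.008 = 4.0377, Cl: 71.65/35.453 = 2.021
Raw ratio (divide by min = 2.0206): C: 1.0, H: 1.998, Cl: 1.0
Multiply by 1 to clear fractions: C: 1.0 ~= 1, H: 1.998 ~= 2, Cl: 1.0 ~= 1
Reduce by GCD to get the simplest whole-number ratio:

1:2:1


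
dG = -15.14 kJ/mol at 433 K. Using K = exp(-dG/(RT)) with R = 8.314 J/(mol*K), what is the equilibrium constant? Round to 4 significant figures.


dG is in kJ/mol; multiply by 1000 to match R in J/(mol*K).
RT = 8.314 * 433 = 3599.962 J/mol
exponent = -dG*1000 / (RT) = -(-15.14*1000) / 3599.962 = 4.20559995
K = exp(4.20559995)
K = 67.060819, rounded to 4 significant figures:

67.06


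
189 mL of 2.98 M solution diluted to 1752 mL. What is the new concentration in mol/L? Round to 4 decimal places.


Dilution: M1*V1 = M2*V2, solve for M2.
M2 = M1*V1 / V2
M2 = 2.98 * 189 / 1752
M2 = 563.22 / 1752
M2 = 0.3214726 mol/L, rounded to 4 dp:

0.3215 mol/L


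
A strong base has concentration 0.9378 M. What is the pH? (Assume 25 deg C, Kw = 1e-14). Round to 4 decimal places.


A strong base dissociates completely, so [OH-] equals the given concentration.
pOH = -log10([OH-]) = -log10(0.9378) = 0.02789
pH = 14 - pOH = 14 - 0.02789
pH = 13.97211, rounded to 4 dp:

13.9721


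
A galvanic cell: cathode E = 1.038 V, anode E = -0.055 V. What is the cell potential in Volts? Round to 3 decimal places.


Standard cell potential: E_cell = E_cathode - E_anode.
E_cell = 1.038 - (-0.055)
E_cell = 1.093 V, rounded to 3 dp:

1.093 V


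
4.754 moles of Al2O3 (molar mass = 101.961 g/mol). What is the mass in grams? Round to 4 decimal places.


mass = n * M
mass = 4.754 * 101.961
mass = 484.722594 g, rounded to 4 dp:

484.7226 g


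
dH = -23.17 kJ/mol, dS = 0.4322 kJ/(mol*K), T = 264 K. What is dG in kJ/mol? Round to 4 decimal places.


Gibbs: dG = dH - T*dS (consistent units, dS already in kJ/(mol*K)).
T*dS = 264 * 0.4322 = 114.1008
dG = -23.17 - (114.1008)
dG = -137.2708 kJ/mol, rounded to 4 dp:

-137.2708 kJ/mol


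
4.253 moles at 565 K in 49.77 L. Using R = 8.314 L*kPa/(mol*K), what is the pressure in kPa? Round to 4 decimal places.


PV = nRT, solve for P = nRT / V.
nRT = 4.253 * 8.314 * 565 = 19978.0847
P = 19978.0847 / 49.77
P = 401.40817159 kPa, rounded to 4 dp:

401.4082 kPa


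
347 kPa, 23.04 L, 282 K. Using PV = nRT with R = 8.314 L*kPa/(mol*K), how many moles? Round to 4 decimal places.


PV = nRT, solve for n = PV / (RT).
PV = 347 * 23.04 = 7994.88
RT = 8.314 * 282 = 2344.548
n = 7994.88 / 2344.548
n = 3.40998777 mol, rounded to 4 dp:

3.4100 mol


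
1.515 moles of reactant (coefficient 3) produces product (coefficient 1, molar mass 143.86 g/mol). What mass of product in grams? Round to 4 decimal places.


Use the coefficient ratio to convert reactant moles to product moles, then multiply by the product's molar mass.
moles_P = moles_R * (coeff_P / coeff_R) = 1.515 * (1/3) = 0.505
mass_P = moles_P * M_P = 0.505 * 143.86
mass_P = 72.6493 g, rounded to 4 dp:

72.6493 g


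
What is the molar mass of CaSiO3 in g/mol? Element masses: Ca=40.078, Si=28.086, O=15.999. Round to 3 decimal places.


M = sum(count * atomic_mass) over atoms.
M = 1*40.078 + 1*28.086 + 3*15.999
M = 40.078 + 28.086 + 47.997
M = 116.161 g/mol, rounded to 3 dp:

116.161 g/mol


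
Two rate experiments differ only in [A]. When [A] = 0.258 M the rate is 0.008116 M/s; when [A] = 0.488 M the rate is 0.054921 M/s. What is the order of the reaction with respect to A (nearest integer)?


Rate is proportional to [A]^n, so rate2/rate1 = ([A]2/[A]1)^n. Take logs to solve for n.
rate2/rate1 = 0.054921 / 0.008116 = 6.767
[A]2/[A]1 = 0.488 / 0.258 = 1.8915
n = ln(6.767) / ln(1.8915) = 3.0
Nearest integer order:

3


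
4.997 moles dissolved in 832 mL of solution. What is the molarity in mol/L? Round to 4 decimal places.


Convert volume to liters: V_L = V_mL / 1000.
V_L = 832 / 1000 = 0.832 L
M = n / V_L = 4.997 / 0.832
M = 6.00600962 mol/L, rounded to 4 dp:

6.0060 mol/L


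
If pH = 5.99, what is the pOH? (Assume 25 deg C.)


At 25 deg C, pH + pOH = 14.
pOH = 14 - pH = 14 - 5.99
pOH = 8.01:

8.01


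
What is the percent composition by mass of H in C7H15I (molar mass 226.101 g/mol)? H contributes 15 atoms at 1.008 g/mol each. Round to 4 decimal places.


pct = 100 * (n_elem * M_elem) / M_total
mass_contribution = 15 * 1.008 = 15.12 g/mol
pct = 100 * 15.12 / 226.101
pct = 6.68727692 %, rounded to 4 dp:

6.6873 %


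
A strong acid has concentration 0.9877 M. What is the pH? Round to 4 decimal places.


A strong acid dissociates completely, so [H+] equals the given concentration.
pH = -log10([H+]) = -log10(0.9877)
pH = 0.00537495, rounded to 4 dp:

0.0054


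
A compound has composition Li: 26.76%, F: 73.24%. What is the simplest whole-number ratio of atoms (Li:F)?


Assume 100 g of compound, divide each mass% by atomic mass to get moles, then normalize by the smallest to get a raw atom ratio.
Moles per 100 g: Li: 26.76/6.941 = 3.8554, F: 73.24/18.998 = 3.8551
Raw ratio (divide by min = 3.8551): Li: 1.0, F: 1.0
Multiply by 1 to clear fractions: Li: 1.0 ~= 1, F: 1.0 ~= 1
Reduce by GCD to get the simplest whole-number ratio:

1:1


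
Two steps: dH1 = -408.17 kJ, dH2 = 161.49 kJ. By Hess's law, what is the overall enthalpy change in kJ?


Hess's law: enthalpy is a state function, so add the step enthalpies.
dH_total = dH1 + dH2 = -408.17 + (161.49)
dH_total = -246.68 kJ:

-246.68 kJ


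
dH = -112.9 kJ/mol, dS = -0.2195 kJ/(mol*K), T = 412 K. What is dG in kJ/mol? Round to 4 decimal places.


Gibbs: dG = dH - T*dS (consistent units, dS already in kJ/(mol*K)).
T*dS = 412 * -0.2195 = -90.434
dG = -112.9 - (-90.434)
dG = -22.466 kJ/mol, rounded to 4 dp:

-22.4660 kJ/mol


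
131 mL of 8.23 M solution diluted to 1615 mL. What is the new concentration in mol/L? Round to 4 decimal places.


Dilution: M1*V1 = M2*V2, solve for M2.
M2 = M1*V1 / V2
M2 = 8.23 * 131 / 1615
M2 = 1078.13 / 1615
M2 = 0.66757276 mol/L, rounded to 4 dp:

0.6676 mol/L


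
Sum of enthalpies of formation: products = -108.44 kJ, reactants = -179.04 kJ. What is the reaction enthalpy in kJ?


dH_rxn = sum(dH_f products) - sum(dH_f reactants)
dH_rxn = -108.44 - (-179.04)
dH_rxn = 70.6 kJ:

70.60 kJ


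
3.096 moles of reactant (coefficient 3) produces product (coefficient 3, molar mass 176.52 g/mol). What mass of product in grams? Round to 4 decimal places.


Use the coefficient ratio to convert reactant moles to product moles, then multiply by the product's molar mass.
moles_P = moles_R * (coeff_P / coeff_R) = 3.096 * (3/3) = 3.096
mass_P = moles_P * M_P = 3.096 * 176.52
mass_P = 546.50592 g, rounded to 4 dp:

546.5059 g


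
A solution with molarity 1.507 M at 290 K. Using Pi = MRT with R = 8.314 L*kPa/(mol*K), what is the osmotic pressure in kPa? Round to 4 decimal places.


Osmotic pressure (van't Hoff): Pi = M*R*T.
RT = 8.314 * 290 = 2411.06
Pi = 1.507 * 2411.06
Pi = 3633.46742 kPa, rounded to 4 dp:

3633.4674 kPa


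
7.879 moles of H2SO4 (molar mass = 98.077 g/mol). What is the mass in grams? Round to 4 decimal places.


mass = n * M
mass = 7.879 * 98.077
mass = 772.748683 g, rounded to 4 dp:

772.7487 g


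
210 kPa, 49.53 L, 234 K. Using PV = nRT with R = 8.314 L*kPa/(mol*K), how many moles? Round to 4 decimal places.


PV = nRT, solve for n = PV / (RT).
PV = 210 * 49.53 = 10401.3
RT = 8.314 * 234 = 1945.476
n = 10401.3 / 1945.476
n = 5.34640366 mol, rounded to 4 dp:

5.3464 mol


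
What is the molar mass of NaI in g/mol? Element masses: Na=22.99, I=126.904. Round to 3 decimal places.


M = sum(count * atomic_mass) over atoms.
M = 1*22.99 + 1*126.904
M = 22.99 + 126.904
M = 149.894 g/mol, rounded to 3 dp:

149.894 g/mol


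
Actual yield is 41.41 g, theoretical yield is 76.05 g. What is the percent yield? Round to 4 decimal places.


% yield = 100 * actual / theoretical
% yield = 100 * 41.41 / 76.05
% yield = 54.45101907 %, rounded to 4 dp:

54.4510 %


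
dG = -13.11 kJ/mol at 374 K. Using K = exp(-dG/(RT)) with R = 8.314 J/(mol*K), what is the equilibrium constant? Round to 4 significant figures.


dG is in kJ/mol; multiply by 1000 to match R in J/(mol*K).
RT = 8.314 * 374 = 3109.436 J/mol
exponent = -dG*1000 / (RT) = -(-13.11*1000) / 3109.436 = 4.21619869
K = exp(4.21619869)
K = 67.775359, rounded to 4 significant figures:

67.78


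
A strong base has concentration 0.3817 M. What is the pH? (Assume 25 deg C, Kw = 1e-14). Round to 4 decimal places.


A strong base dissociates completely, so [OH-] equals the given concentration.
pOH = -log10([OH-]) = -log10(0.3817) = 0.418278
pH = 14 - pOH = 14 - 0.418278
pH = 13.581722, rounded to 4 dp:

13.5817


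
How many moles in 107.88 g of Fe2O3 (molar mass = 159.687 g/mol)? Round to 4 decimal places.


n = mass / M
n = 107.88 / 159.687
n = 0.67557159 mol, rounded to 4 dp:

0.6756 mol


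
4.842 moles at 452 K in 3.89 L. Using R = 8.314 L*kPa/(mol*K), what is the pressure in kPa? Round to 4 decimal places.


PV = nRT, solve for P = nRT / V.
nRT = 4.842 * 8.314 * 452 = 18195.8874
P = 18195.8874 / 3.89
P = 4677.60601542 kPa, rounded to 4 dp:

4677.6060 kPa


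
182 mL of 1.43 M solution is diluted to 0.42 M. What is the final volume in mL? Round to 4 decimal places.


Dilution: M1*V1 = M2*V2, solve for V2.
V2 = M1*V1 / M2
V2 = 1.43 * 182 / 0.42
V2 = 260.26 / 0.42
V2 = 619.66666667 mL, rounded to 4 dp:

619.6667 mL


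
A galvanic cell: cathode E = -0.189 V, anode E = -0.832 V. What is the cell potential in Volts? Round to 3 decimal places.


Standard cell potential: E_cell = E_cathode - E_anode.
E_cell = -0.189 - (-0.832)
E_cell = 0.643 V, rounded to 3 dp:

0.643 V


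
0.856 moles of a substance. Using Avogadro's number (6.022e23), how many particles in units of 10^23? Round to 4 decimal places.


N = n * NA, then divide by 1e23 for the requested units.
N / 1e23 = n * 6.022
N / 1e23 = 0.856 * 6.022
N / 1e23 = 5.154832, rounded to 4 dp:

5.1548


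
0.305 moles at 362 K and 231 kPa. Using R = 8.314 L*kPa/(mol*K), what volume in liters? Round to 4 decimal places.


PV = nRT, solve for V = nRT / P.
nRT = 0.305 * 8.314 * 362 = 917.9487
V = 917.9487 / 231
V = 3.9738039 L, rounded to 4 dp:

3.9738 L


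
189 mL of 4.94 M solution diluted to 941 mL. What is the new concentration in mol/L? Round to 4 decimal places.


Dilution: M1*V1 = M2*V2, solve for M2.
M2 = M1*V1 / V2
M2 = 4.94 * 189 / 941
M2 = 933.66 / 941
M2 = 0.99219979 mol/L, rounded to 4 dp:

0.9922 mol/L


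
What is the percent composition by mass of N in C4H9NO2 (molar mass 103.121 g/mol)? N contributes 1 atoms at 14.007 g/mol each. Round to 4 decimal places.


pct = 100 * (n_elem * M_elem) / M_total
mass_contribution = 1 * 14.007 = 14.007 g/mol
pct = 100 * 14.007 / 103.121
pct = 13.58307231 %, rounded to 4 dp:

13.5831 %


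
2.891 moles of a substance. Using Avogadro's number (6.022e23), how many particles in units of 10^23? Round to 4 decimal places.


N = n * NA, then divide by 1e23 for the requested units.
N / 1e23 = n * 6.022
N / 1e23 = 2.891 * 6.022
N / 1e23 = 17.409602, rounded to 4 dp:

17.4096


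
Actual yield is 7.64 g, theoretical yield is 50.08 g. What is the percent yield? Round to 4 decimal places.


% yield = 100 * actual / theoretical
% yield = 100 * 7.64 / 50.08
% yield = 15.25559105 %, rounded to 4 dp:

15.2556 %


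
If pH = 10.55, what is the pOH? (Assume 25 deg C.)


At 25 deg C, pH + pOH = 14.
pOH = 14 - pH = 14 - 10.55
pOH = 3.45:

3.45


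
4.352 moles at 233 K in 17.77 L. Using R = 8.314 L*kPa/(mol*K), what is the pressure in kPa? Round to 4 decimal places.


PV = nRT, solve for P = nRT / V.
nRT = 4.352 * 8.314 * 233 = 8430.529
P = 8430.529 / 17.77
P = 474.42481711 kPa, rounded to 4 dp:

474.4248 kPa


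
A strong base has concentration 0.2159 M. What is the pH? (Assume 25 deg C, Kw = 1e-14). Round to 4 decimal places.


A strong base dissociates completely, so [OH-] equals the given concentration.
pOH = -log10([OH-]) = -log10(0.2159) = 0.665747
pH = 14 - pOH = 14 - 0.665747
pH = 13.334253, rounded to 4 dp:

13.3343


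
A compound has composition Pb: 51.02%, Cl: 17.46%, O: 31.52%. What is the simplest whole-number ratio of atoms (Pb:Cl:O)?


Assume 100 g of compound, divide each mass% by atomic mass to get moles, then normalize by the smallest to get a raw atom ratio.
Moles per 100 g: Pb: 51.02/207.2 = 0.2462, Cl: 17.46/35.453 = 0.4925, O: 31.52/15.999 = 1.9701
Raw ratio (divide by min = 0.2462): Pb: 1.0, Cl: 2.0, O: 8.001
Multiply by 1 to clear fractions: Pb: 1.0 ~= 1, Cl: 2.0 ~= 2, O: 8.001 ~= 8
Reduce by GCD to get the simplest whole-number ratio:

1:2:8


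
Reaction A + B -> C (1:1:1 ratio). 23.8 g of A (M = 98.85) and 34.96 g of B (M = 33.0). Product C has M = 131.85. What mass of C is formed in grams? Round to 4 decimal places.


Find moles of each reactant; the smaller value is the limiting reagent in a 1:1:1 reaction, so moles_C equals moles of the limiter.
n_A = mass_A / M_A = 23.8 / 98.85 = 0.240769 mol
n_B = mass_B / M_B = 34.96 / 33.0 = 1.059394 mol
Limiting reagent: A (smaller), n_limiting = 0.240769 mol
mass_C = n_limiting * M_C = 0.240769 * 131.85
mass_C = 31.74539265 g, rounded to 4 dp:

31.7454 g


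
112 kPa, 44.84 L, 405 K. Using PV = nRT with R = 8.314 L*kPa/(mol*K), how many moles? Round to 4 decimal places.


PV = nRT, solve for n = PV / (RT).
PV = 112 * 44.84 = 5022.08
RT = 8.314 * 405 = 3367.17
n = 5022.08 / 3367.17
n = 1.49148395 mol, rounded to 4 dp:

1.4915 mol


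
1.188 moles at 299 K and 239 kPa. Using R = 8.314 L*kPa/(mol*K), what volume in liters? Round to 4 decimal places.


PV = nRT, solve for V = nRT / P.
nRT = 1.188 * 8.314 * 299 = 2953.2326
V = 2953.2326 / 239
V = 12.35662176 L, rounded to 4 dp:

12.3566 L


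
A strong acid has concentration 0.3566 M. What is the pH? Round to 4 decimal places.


A strong acid dissociates completely, so [H+] equals the given concentration.
pH = -log10([H+]) = -log10(0.3566)
pH = 0.44781866, rounded to 4 dp:

0.4478


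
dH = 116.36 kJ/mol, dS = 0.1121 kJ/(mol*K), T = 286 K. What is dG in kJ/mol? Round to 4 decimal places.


Gibbs: dG = dH - T*dS (consistent units, dS already in kJ/(mol*K)).
T*dS = 286 * 0.1121 = 32.0606
dG = 116.36 - (32.0606)
dG = 84.2994 kJ/mol, rounded to 4 dp:

84.2994 kJ/mol


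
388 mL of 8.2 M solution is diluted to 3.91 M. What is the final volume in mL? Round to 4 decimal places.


Dilution: M1*V1 = M2*V2, solve for V2.
V2 = M1*V1 / M2
V2 = 8.2 * 388 / 3.91
V2 = 3181.6 / 3.91
V2 = 813.7084399 mL, rounded to 4 dp:

813.7084 mL


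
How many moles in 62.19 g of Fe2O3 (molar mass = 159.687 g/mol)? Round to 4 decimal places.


n = mass / M
n = 62.19 / 159.687
n = 0.38944936 mol, rounded to 4 dp:

0.3894 mol


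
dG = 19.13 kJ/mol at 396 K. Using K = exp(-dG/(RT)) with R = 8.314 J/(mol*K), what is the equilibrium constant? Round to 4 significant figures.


dG is in kJ/mol; multiply by 1000 to match R in J/(mol*K).
RT = 8.314 * 396 = 3292.344 J/mol
exponent = -dG*1000 / (RT) = -(19.13*1000) / 3292.344 = -5.81044994
K = exp(-5.81044994)
K = 0.0029960817, rounded to 4 significant figures:

0.002996


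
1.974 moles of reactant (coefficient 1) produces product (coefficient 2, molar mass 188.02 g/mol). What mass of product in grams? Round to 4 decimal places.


Use the coefficient ratio to convert reactant moles to product moles, then multiply by the product's molar mass.
moles_P = moles_R * (coeff_P / coeff_R) = 1.974 * (2/1) = 3.948
mass_P = moles_P * M_P = 3.948 * 188.02
mass_P = 742.30296 g, rounded to 4 dp:

742.3030 g


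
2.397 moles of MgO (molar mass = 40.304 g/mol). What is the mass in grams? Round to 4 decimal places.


mass = n * M
mass = 2.397 * 40.304
mass = 96.608688 g, rounded to 4 dp:

96.6087 g


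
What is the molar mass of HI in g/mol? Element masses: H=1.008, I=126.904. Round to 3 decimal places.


M = sum(count * atomic_mass) over atoms.
M = 1*1.008 + 1*126.904
M = 1.008 + 126.904
M = 127.912 g/mol, rounded to 3 dp:

127.912 g/mol


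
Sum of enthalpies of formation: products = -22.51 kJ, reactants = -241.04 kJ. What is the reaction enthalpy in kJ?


dH_rxn = sum(dH_f products) - sum(dH_f reactants)
dH_rxn = -22.51 - (-241.04)
dH_rxn = 218.53 kJ:

218.53 kJ


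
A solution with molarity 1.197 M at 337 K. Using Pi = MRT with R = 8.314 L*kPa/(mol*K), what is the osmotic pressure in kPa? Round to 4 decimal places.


Osmotic pressure (van't Hoff): Pi = M*R*T.
RT = 8.314 * 337 = 2801.818
Pi = 1.197 * 2801.818
Pi = 3353.776146 kPa, rounded to 4 dp:

3353.7761 kPa


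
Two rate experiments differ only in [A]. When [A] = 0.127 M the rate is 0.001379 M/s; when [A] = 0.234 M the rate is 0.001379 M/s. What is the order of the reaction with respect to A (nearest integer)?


Rate is proportional to [A]^n, so rate2/rate1 = ([A]2/[A]1)^n. Take logs to solve for n.
rate2/rate1 = 0.001379 / 0.001379 = 1.0
[A]2/[A]1 = 0.234 / 0.127 = 1.8425
n = ln(1.0) / ln(1.8425) = 0.0
Nearest integer order:

0


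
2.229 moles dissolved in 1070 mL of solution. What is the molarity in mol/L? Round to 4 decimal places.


Convert volume to liters: V_L = V_mL / 1000.
V_L = 1070 / 1000 = 1.07 L
M = n / V_L = 2.229 / 1.07
M = 2.08317757 mol/L, rounded to 4 dp:

2.0832 mol/L


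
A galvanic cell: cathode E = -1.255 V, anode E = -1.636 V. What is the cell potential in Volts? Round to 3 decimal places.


Standard cell potential: E_cell = E_cathode - E_anode.
E_cell = -1.255 - (-1.636)
E_cell = 0.381 V, rounded to 3 dp:

0.381 V


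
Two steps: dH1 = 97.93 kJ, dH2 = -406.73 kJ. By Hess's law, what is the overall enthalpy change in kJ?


Hess's law: enthalpy is a state function, so add the step enthalpies.
dH_total = dH1 + dH2 = 97.93 + (-406.73)
dH_total = -308.8 kJ:

-308.80 kJ


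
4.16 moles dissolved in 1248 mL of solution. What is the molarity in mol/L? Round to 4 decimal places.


Convert volume to liters: V_L = V_mL / 1000.
V_L = 1248 / 1000 = 1.248 L
M = n / V_L = 4.16 / 1.248
M = 3.33333333 mol/L, rounded to 4 dp:

3.3333 mol/L


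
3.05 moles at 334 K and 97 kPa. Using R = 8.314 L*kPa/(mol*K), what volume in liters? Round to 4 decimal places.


PV = nRT, solve for V = nRT / P.
nRT = 3.05 * 8.314 * 334 = 8469.4718
V = 8469.4718 / 97
V = 87.31414227 L, rounded to 4 dp:

87.3141 L


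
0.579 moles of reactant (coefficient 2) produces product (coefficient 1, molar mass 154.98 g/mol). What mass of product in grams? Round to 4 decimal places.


Use the coefficient ratio to convert reactant moles to product moles, then multiply by the product's molar mass.
moles_P = moles_R * (coeff_P / coeff_R) = 0.579 * (1/2) = 0.2895
mass_P = moles_P * M_P = 0.2895 * 154.98
mass_P = 44.86671 g, rounded to 4 dp:

44.8667 g


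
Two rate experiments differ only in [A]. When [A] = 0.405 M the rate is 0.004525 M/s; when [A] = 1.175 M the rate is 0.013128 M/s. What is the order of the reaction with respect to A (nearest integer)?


Rate is proportional to [A]^n, so rate2/rate1 = ([A]2/[A]1)^n. Take logs to solve for n.
rate2/rate1 = 0.013128 / 0.004525 = 2.9012
[A]2/[A]1 = 1.175 / 0.405 = 2.9012
n = ln(2.9012) / ln(2.9012) = 1.0
Nearest integer order:

1


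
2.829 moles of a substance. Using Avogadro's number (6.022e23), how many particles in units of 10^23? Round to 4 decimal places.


N = n * NA, then divide by 1e23 for the requested units.
N / 1e23 = n * 6.022
N / 1e23 = 2.829 * 6.022
N / 1e23 = 17.036238, rounded to 4 dp:

17.0362


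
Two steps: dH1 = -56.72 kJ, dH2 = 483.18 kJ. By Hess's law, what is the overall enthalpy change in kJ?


Hess's law: enthalpy is a state function, so add the step enthalpies.
dH_total = dH1 + dH2 = -56.72 + (483.18)
dH_total = 426.46 kJ:

426.46 kJ


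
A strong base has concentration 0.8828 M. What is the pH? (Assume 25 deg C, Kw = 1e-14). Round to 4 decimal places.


A strong base dissociates completely, so [OH-] equals the given concentration.
pOH = -log10([OH-]) = -log10(0.8828) = 0.054138
pH = 14 - pOH = 14 - 0.054138
pH = 13.945862, rounded to 4 dp:

13.9459


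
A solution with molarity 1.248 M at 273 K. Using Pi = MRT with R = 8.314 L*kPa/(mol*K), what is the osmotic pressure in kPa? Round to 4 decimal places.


Osmotic pressure (van't Hoff): Pi = M*R*T.
RT = 8.314 * 273 = 2269.722
Pi = 1.248 * 2269.722
Pi = 2832.613056 kPa, rounded to 4 dp:

2832.6131 kPa


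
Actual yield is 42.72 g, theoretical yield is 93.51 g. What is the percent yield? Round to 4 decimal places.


% yield = 100 * actual / theoretical
% yield = 100 * 42.72 / 93.51
% yield = 45.68495348 %, rounded to 4 dp:

45.6850 %


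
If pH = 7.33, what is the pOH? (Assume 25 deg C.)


At 25 deg C, pH + pOH = 14.
pOH = 14 - pH = 14 - 7.33
pOH = 6.67:

6.67


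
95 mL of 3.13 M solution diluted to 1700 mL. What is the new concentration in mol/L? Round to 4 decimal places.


Dilution: M1*V1 = M2*V2, solve for M2.
M2 = M1*V1 / V2
M2 = 3.13 * 95 / 1700
M2 = 297.35 / 1700
M2 = 0.17491176 mol/L, rounded to 4 dp:

0.1749 mol/L


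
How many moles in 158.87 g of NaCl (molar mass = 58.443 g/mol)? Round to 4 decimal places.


n = mass / M
n = 158.87 / 58.443
n = 2.71837517 mol, rounded to 4 dp:

2.7184 mol


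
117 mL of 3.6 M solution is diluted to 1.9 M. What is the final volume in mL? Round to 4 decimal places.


Dilution: M1*V1 = M2*V2, solve for V2.
V2 = M1*V1 / M2
V2 = 3.6 * 117 / 1.9
V2 = 421.2 / 1.9
V2 = 221.68421053 mL, rounded to 4 dp:

221.6842 mL


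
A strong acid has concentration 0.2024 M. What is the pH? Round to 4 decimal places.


A strong acid dissociates completely, so [H+] equals the given concentration.
pH = -log10([H+]) = -log10(0.2024)
pH = 0.69378949, rounded to 4 dp:

0.6938


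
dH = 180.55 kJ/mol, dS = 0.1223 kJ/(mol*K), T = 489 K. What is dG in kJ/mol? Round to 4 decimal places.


Gibbs: dG = dH - T*dS (consistent units, dS already in kJ/(mol*K)).
T*dS = 489 * 0.1223 = 59.8047
dG = 180.55 - (59.8047)
dG = 120.7453 kJ/mol, rounded to 4 dp:

120.7453 kJ/mol


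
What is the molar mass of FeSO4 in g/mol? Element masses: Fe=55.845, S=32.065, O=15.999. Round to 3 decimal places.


M = sum(count * atomic_mass) over atoms.
M = 1*55.845 + 1*32.065 + 4*15.999
M = 55.845 + 32.065 + 63.996
M = 151.906 g/mol, rounded to 3 dp:

151.906 g/mol


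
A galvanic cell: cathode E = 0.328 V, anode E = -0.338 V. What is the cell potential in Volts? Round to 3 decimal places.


Standard cell potential: E_cell = E_cathode - E_anode.
E_cell = 0.328 - (-0.338)
E_cell = 0.666 V, rounded to 3 dp:

0.666 V


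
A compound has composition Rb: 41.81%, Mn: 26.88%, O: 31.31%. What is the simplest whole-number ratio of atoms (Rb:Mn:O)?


Assume 100 g of compound, divide each mass% by atomic mass to get moles, then normalize by the smallest to get a raw atom ratio.
Moles per 100 g: Rb: 41.81/85.468 = 0.4892, Mn: 26.88/54.938 = 0.4893, O: 31.31/15.999 = 1.957
Raw ratio (divide by min = 0.4892): Rb: 1.0, Mn: 1.0, O: 4.0
Multiply by 1 to clear fractions: Rb: 1.0 ~= 1, Mn: 1.0 ~= 1, O: 4.0 ~= 4
Reduce by GCD to get the simplest whole-number ratio:

1:1:4


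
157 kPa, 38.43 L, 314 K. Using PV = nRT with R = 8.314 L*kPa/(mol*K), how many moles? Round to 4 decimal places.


PV = nRT, solve for n = PV / (RT).
PV = 157 * 38.43 = 6033.51
RT = 8.314 * 314 = 2610.596
n = 6033.51 / 2610.596
n = 2.3111619 mol, rounded to 4 dp:

2.3112 mol


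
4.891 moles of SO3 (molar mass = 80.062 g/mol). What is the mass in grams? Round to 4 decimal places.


mass = n * M
mass = 4.891 * 80.062
mass = 391.583242 g, rounded to 4 dp:

391.5832 g


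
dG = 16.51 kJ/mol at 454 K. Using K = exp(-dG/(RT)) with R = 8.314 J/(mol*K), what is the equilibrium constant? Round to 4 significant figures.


dG is in kJ/mol; multiply by 1000 to match R in J/(mol*K).
RT = 8.314 * 454 = 3774.556 J/mol
exponent = -dG*1000 / (RT) = -(16.51*1000) / 3774.556 = -4.37402439
K = exp(-4.37402439)
K = 0.012600429, rounded to 4 significant figures:

0.01260


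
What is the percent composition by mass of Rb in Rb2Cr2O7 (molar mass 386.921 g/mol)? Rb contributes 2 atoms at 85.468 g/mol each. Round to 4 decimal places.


pct = 100 * (n_elem * M_elem) / M_total
mass_contribution = 2 * 85.468 = 170.936 g/mol
pct = 100 * 170.936 / 386.921
pct = 44.1785274 %, rounded to 4 dp:

44.1785 %
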